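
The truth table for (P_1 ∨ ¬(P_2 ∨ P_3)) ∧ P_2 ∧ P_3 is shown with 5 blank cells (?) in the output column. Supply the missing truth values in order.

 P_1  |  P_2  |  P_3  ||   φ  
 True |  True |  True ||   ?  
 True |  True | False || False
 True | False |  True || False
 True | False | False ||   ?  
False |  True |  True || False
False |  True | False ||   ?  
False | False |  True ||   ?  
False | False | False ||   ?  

Row P_1=True, P_2=True, P_3=True: (P_1 ∨ ¬(P_2 ∨ P_3)) = True, (P_2 ∧ P_3) = True, so the formula = True.
Row P_1=True, P_2=False, P_3=False: (P_1 ∨ ¬(P_2 ∨ P_3)) = True, (P_2 ∧ P_3) = False, so the formula = False.
Row P_1=False, P_2=True, P_3=False: (P_1 ∨ ¬(P_2 ∨ P_3)) = False, (P_2 ∧ P_3) = False, so the formula = False.
Row P_1=False, P_2=False, P_3=True: (P_1 ∨ ¬(P_2 ∨ P_3)) = False, (P_2 ∧ P_3) = False, so the formula = False.
Row P_1=False, P_2=False, P_3=False: (P_1 ∨ ¬(P_2 ∨ P_3)) = True, (P_2 ∧ P_3) = False, so the formula = False.

True, False, False, False, False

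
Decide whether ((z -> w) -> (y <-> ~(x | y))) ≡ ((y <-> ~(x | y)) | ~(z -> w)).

equivalent

x  y  z  w  |  φ  ψ
T  T  T  T  |  F  F
T  T  T  F  |  T  T
T  T  F  T  |  F  F
T  T  F  F  |  F  F
T  F  T  T  |  T  T
T  F  T  F  |  T  T
T  F  F  T  |  T  T
T  F  F  F  |  T  T
F  T  T  T  |  F  F
F  T  T  F  |  T  T
F  T  F  T  |  F  F
F  T  F  F  |  F  F
F  F  T  T  |  F  F
F  F  T  F  |  T  T
F  F  F  T  |  F  F
F  F  F  F  |  F  F
The columns for φ and ψ agree on every row, so they are logically equivalent.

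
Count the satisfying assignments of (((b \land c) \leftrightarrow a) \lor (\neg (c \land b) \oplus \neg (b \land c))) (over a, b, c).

a | b | c | φ
- | - | - | -
T | T | T | T
T | T | F | F
T | F | T | F
T | F | F | F
F | T | T | F
F | T | F | T
F | F | T | T
F | F | F | T
The formula is true on 4 of the 8 rows.

4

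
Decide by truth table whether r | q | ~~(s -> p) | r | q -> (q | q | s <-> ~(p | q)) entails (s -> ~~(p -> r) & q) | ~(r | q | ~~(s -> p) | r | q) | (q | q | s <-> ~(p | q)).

yes

p  q  r  s  |  φ  ψ
T  T  T  T  |  F  T
T  T  T  F  |  F  T
T  T  F  T  |  F  F
T  T  F  F  |  F  T
T  F  T  T  |  F  F
T  F  T  F  |  T  T
T  F  F  T  |  F  F
T  F  F  F  |  T  T
F  T  T  T  |  F  T
F  T  T  F  |  F  T
F  T  F  T  |  F  T
F  T  F  F  |  F  T
F  F  T  T  |  T  T
F  F  T  F  |  F  T
F  F  F  T  |  T  T
F  F  F  F  |  F  T
In every row where φ is true, ψ is also true, so φ ⊨ ψ.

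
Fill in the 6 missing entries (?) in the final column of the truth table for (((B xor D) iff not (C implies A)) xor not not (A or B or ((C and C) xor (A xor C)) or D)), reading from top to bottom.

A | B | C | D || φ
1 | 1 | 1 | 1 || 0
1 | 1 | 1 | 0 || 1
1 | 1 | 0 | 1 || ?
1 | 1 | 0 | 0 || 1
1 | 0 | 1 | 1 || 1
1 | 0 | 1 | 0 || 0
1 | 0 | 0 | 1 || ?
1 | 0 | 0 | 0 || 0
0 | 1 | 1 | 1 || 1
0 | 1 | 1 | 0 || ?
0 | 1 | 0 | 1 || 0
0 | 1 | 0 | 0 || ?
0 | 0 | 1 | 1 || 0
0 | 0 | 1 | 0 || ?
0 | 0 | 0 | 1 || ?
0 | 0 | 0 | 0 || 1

0, 1, 0, 1, 0, 1

Row A=1, B=1, C=0, D=1: ((B xor D) iff not (C implies A)) = 1, not not (A or B or ((C and C) xor (A xor C)) or D) = 1, so the formula = 0.
Row A=1, B=0, C=0, D=1: ((B xor D) iff not (C implies A)) = 0, not not (A or B or ((C and C) xor (A xor C)) or D) = 1, so the formula = 1.
Row A=0, B=1, C=1, D=0: ((B xor D) iff not (C implies A)) = 1, not not (A or B or ((C and C) xor (A xor C)) or D) = 1, so the formula = 0.
Row A=0, B=1, C=0, D=0: ((B xor D) iff not (C implies A)) = 0, not not (A or B or ((C and C) xor (A xor C)) or D) = 1, so the formula = 1.
Row A=0, B=0, C=1, D=0: ((B xor D) iff not (C implies A)) = 0, not not (A or B or ((C and C) xor (A xor C)) or D) = 0, so the formula = 0.
Row A=0, B=0, C=0, D=1: ((B xor D) iff not (C implies A)) = 0, not not (A or B or ((C and C) xor (A xor C)) or D) = 1, so the formula = 1.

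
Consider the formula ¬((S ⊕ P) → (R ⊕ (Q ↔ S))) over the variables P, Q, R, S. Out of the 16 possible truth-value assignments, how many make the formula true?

P | Q | R | S || (S ⊕ P) | (Q ↔ S) | (R ⊕ (Q ↔ S)) | ((S ⊕ P) → (R ⊕ (Q ↔ S))) | ¬((S ⊕ P) → (R ⊕ (Q ↔ S)))
F | F | F | F ||    F    |    T    |       T       |             T             |             F             
F | F | F | T ||    T    |    F    |       F       |             F             |             T             
F | F | T | F ||    F    |    T    |       F       |             T             |             F             
F | F | T | T ||    T    |    F    |       T       |             T             |             F             
F | T | F | F ||    F    |    F    |       F       |             T             |             F             
F | T | F | T ||    T    |    T    |       T       |             T             |             F             
F | T | T | F ||    F    |    F    |       T       |             T             |             F             
F | T | T | T ||    T    |    T    |       F       |             F             |             T             
T | F | F | F ||    T    |    T    |       T       |             T             |             F             
T | F | F | T ||    F    |    F    |       F       |             T             |             F             
T | F | T | F ||    T    |    T    |       F       |             F             |             T             
T | F | T | T ||    F    |    F    |       T       |             T             |             F             
T | T | F | F ||    T    |    F    |       F       |             F             |             T             
T | T | F | T ||    F    |    T    |       T       |             T             |             F             
T | T | T | F ||    T    |    F    |       T       |             T             |             F             
T | T | T | T ||    F    |    T    |       F       |             T             |             F             
The formula is true on 4 of the 16 rows.

4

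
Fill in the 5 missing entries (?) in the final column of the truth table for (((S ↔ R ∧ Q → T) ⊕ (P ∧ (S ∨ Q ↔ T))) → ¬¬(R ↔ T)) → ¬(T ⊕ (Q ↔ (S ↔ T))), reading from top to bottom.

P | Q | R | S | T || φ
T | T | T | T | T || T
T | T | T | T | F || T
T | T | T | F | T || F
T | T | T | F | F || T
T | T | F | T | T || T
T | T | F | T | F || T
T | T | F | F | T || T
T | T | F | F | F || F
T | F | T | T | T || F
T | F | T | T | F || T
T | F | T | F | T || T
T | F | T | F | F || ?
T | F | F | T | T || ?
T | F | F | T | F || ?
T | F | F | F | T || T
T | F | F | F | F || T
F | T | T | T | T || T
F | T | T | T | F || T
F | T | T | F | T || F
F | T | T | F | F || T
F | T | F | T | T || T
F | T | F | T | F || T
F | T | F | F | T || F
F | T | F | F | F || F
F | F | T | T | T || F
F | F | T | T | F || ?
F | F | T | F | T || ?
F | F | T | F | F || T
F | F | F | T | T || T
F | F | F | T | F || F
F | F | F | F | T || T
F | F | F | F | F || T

Row P=T, Q=F, R=T, S=F, T=F: (((S ↔ R ∧ Q → T) ⊕ (P ∧ (S ∨ Q ↔ T))) → ¬¬(R ↔ T)) = F, ¬(T ⊕ (Q ↔ (S ↔ T))) = T, so the formula = T.
Row P=T, Q=F, R=F, S=T, T=T: (((S ↔ R ∧ Q → T) ⊕ (P ∧ (S ∨ Q ↔ T))) → ¬¬(R ↔ T)) = T, ¬(T ⊕ (Q ↔ (S ↔ T))) = F, so the formula = F.
Row P=T, Q=F, R=F, S=T, T=F: (((S ↔ R ∧ Q → T) ⊕ (P ∧ (S ∨ Q ↔ T))) → ¬¬(R ↔ T)) = T, ¬(T ⊕ (Q ↔ (S ↔ T))) = F, so the formula = F.
Row P=F, Q=F, R=T, S=T, T=F: (((S ↔ R ∧ Q → T) ⊕ (P ∧ (S ∨ Q ↔ T))) → ¬¬(R ↔ T)) = F, ¬(T ⊕ (Q ↔ (S ↔ T))) = F, so the formula = T.
Row P=F, Q=F, R=T, S=F, T=T: (((S ↔ R ∧ Q → T) ⊕ (P ∧ (S ∨ Q ↔ T))) → ¬¬(R ↔ T)) = T, ¬(T ⊕ (Q ↔ (S ↔ T))) = T, so the formula = T.

T, F, F, T, T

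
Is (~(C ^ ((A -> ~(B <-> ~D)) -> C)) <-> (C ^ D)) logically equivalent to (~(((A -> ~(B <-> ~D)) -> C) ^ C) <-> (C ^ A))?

not equivalent

A  B  C  D  |  φ  ψ
1  1  1  1  |  0  0
1  1  1  0  |  1  0
1  1  0  1  |  1  1
1  1  0  0  |  1  0
1  0  1  1  |  0  0
1  0  1  0  |  1  0
1  0  0  1  |  0  0
1  0  0  0  |  0  1
0  1  1  1  |  0  1
0  1  1  0  |  1  1
0  1  0  1  |  1  0
0  1  0  0  |  0  0
0  0  1  1  |  0  1
0  0  1  0  |  1  1
0  0  0  1  |  1  0
0  0  0  0  |  0  0
The columns differ at A=1, B=1, C=1, D=0 (φ=1, ψ=0), so they are not equivalent.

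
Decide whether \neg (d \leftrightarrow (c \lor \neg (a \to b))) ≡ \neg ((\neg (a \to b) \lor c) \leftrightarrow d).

equivalent

a | b | c | d | φ | ψ
- | - | - | - | - | -
T | T | T | T | F | F
T | T | T | F | T | T
T | T | F | T | T | T
T | T | F | F | F | F
T | F | T | T | F | F
T | F | T | F | T | T
T | F | F | T | F | F
T | F | F | F | T | T
F | T | T | T | F | F
F | T | T | F | T | T
F | T | F | T | T | T
F | T | F | F | F | F
F | F | T | T | F | F
F | F | T | F | T | T
F | F | F | T | T | T
F | F | F | F | F | F
The columns for φ and ψ agree on every row, so they are logically equivalent.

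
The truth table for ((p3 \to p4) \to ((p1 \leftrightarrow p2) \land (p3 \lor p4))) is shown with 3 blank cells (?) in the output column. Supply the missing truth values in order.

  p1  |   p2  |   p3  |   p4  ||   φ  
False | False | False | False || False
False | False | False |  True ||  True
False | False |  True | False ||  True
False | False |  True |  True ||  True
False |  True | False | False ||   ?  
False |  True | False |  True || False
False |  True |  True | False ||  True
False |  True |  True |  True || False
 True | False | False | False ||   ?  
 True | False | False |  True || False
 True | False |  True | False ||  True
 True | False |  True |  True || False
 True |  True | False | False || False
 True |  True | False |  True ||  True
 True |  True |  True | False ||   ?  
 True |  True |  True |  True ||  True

False, False, True

Row p1=False, p2=True, p3=False, p4=False: (p3 \to p4) = True, ((p1 \leftrightarrow p2) \land (p3 \lor p4)) = False, so the formula = False.
Row p1=True, p2=False, p3=False, p4=False: (p3 \to p4) = True, ((p1 \leftrightarrow p2) \land (p3 \lor p4)) = False, so the formula = False.
Row p1=True, p2=True, p3=True, p4=False: (p3 \to p4) = False, ((p1 \leftrightarrow p2) \land (p3 \lor p4)) = True, so the formula = True.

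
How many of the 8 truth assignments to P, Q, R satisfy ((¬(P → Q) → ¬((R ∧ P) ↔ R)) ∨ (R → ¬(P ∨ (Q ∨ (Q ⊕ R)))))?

7

P  Q  R  |  φ
1  1  1  |  1
1  1  0  |  1
1  0  1  |  0
1  0  0  |  1
0  1  1  |  1
0  1  0  |  1
0  0  1  |  1
0  0  0  |  1
The formula is true on 7 of the 8 rows.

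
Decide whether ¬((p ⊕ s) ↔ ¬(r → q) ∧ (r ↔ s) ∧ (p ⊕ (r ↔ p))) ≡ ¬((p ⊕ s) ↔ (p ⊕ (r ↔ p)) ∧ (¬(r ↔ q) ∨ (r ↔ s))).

p | q | r | s | φ | ψ
- | - | - | - | - | -
1 | 1 | 1 | 1 | 0 | 0
1 | 1 | 1 | 0 | 1 | 1
1 | 1 | 0 | 1 | 0 | 1
1 | 1 | 0 | 0 | 1 | 0
1 | 0 | 1 | 1 | 0 | 0
1 | 0 | 1 | 0 | 1 | 1
1 | 0 | 0 | 1 | 0 | 0
1 | 0 | 0 | 0 | 1 | 0
0 | 1 | 1 | 1 | 1 | 1
0 | 1 | 1 | 0 | 0 | 0
0 | 1 | 0 | 1 | 1 | 0
0 | 1 | 0 | 0 | 0 | 1
0 | 0 | 1 | 1 | 1 | 1
0 | 0 | 1 | 0 | 0 | 0
0 | 0 | 0 | 1 | 1 | 1
0 | 0 | 0 | 0 | 0 | 1
The columns differ at p=1, q=1, r=0, s=1 (φ=0, ψ=1), so they are not equivalent.

not equivalent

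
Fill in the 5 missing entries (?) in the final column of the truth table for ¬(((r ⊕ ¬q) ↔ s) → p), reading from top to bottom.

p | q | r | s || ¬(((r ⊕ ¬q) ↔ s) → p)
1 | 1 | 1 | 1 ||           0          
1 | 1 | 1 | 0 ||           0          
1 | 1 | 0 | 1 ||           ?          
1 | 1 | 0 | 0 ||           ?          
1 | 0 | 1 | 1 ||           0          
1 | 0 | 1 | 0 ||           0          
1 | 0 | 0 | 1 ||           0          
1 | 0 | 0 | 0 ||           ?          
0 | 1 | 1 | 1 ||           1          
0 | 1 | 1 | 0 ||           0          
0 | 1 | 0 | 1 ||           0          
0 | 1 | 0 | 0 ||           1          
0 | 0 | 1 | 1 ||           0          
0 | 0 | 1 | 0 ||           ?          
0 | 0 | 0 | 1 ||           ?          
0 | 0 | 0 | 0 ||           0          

0, 0, 0, 1, 1

Row p=1, q=1, r=0, s=1: ((r ⊕ ¬q) ↔ s) = 0, (((r ⊕ ¬q) ↔ s) → p) = 1, so ¬(((r ⊕ ¬q) ↔ s) → p) = 0.
Row p=1, q=1, r=0, s=0: ((r ⊕ ¬q) ↔ s) = 1, (((r ⊕ ¬q) ↔ s) → p) = 1, so ¬(((r ⊕ ¬q) ↔ s) → p) = 0.
Row p=1, q=0, r=0, s=0: ((r ⊕ ¬q) ↔ s) = 0, (((r ⊕ ¬q) ↔ s) → p) = 1, so ¬(((r ⊕ ¬q) ↔ s) → p) = 0.
Row p=0, q=0, r=1, s=0: ((r ⊕ ¬q) ↔ s) = 1, (((r ⊕ ¬q) ↔ s) → p) = 0, so ¬(((r ⊕ ¬q) ↔ s) → p) = 1.
Row p=0, q=0, r=0, s=1: ((r ⊕ ¬q) ↔ s) = 1, (((r ⊕ ¬q) ↔ s) → p) = 0, so ¬(((r ⊕ ¬q) ↔ s) → p) = 1.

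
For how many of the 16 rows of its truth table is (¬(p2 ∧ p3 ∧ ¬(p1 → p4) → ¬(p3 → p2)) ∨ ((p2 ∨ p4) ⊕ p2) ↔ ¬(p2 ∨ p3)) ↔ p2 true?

p1 | p2 | p3 | p4 | (p2 ∧ p3) | (p1 → p4) | ¬(p1 → p4) | ((p2 ∧ p3) ∧ ¬(p1 → p4)) | (p3 → p2) | ¬(p3 → p2) | (p2 ∨ p4) | ((p2 ∨ p4) ⊕ p2) | (p2 ∨ p3) | ¬(p2 ∨ p3) | φ
-- | -- | -- | -- | --------- | --------- | ---------- | ------------------------ | --------- | ---------- | --------- | ---------------- | --------- | ---------- | -
F  | F  | F  | F  |     F     |     T     |     F      |            F             |     T     |     F      |     F     |        F         |     F     |     T      | T
F  | F  | F  | T  |     F     |     T     |     F      |            F             |     T     |     F      |     T     |        T         |     F     |     T      | F
F  | F  | T  | F  |     F     |     T     |     F      |            F             |     F     |     T      |     F     |        F         |     T     |     F      | F
F  | F  | T  | T  |     F     |     T     |     F      |            F             |     F     |     T      |     T     |        T         |     T     |     F      | T
F  | T  | F  | F  |     F     |     T     |     F      |            F             |     T     |     F      |     T     |        F         |     T     |     F      | T
F  | T  | F  | T  |     F     |     T     |     F      |            F             |     T     |     F      |     T     |        F         |     T     |     F      | T
F  | T  | T  | F  |     T     |     T     |     F      |            F             |     T     |     F      |     T     |        F         |     T     |     F      | T
F  | T  | T  | T  |     T     |     T     |     F      |            F             |     T     |     F      |     T     |        F         |     T     |     F      | T
T  | F  | F  | F  |     F     |     F     |     T      |            F             |     T     |     F      |     F     |        F         |     F     |     T      | T
T  | F  | F  | T  |     F     |     T     |     F      |            F             |     T     |     F      |     T     |        T         |     F     |     T      | F
T  | F  | T  | F  |     F     |     F     |     T      |            F             |     F     |     T      |     F     |        F         |     T     |     F      | F
T  | F  | T  | T  |     F     |     T     |     F      |            F             |     F     |     T      |     T     |        T         |     T     |     F      | T
T  | T  | F  | F  |     F     |     F     |     T      |            F             |     T     |     F      |     T     |        F         |     T     |     F      | T
T  | T  | F  | T  |     F     |     T     |     F      |            F             |     T     |     F      |     T     |        F         |     T     |     F      | T
T  | T  | T  | F  |     T     |     F     |     T      |            T             |     T     |     F      |     T     |        F         |     T     |     F      | F
T  | T  | T  | T  |     T     |     T     |     F      |            F             |     T     |     F      |     T     |        F         |     T     |     F      | T
The formula is true on 11 of the 16 rows.

11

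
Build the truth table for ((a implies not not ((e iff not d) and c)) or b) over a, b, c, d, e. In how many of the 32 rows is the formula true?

26

a  b  c  d  e  |  φ
T  T  T  T  T  |  T
T  T  T  T  F  |  T
T  T  T  F  T  |  T
T  T  T  F  F  |  T
T  T  F  T  T  |  T
T  T  F  T  F  |  T
T  T  F  F  T  |  T
T  T  F  F  F  |  T
T  F  T  T  T  |  F
T  F  T  T  F  |  T
T  F  T  F  T  |  T
T  F  T  F  F  |  F
T  F  F  T  T  |  F
T  F  F  T  F  |  F
T  F  F  F  T  |  F
T  F  F  F  F  |  F
F  T  T  T  T  |  T
F  T  T  T  F  |  T
F  T  T  F  T  |  T
F  T  T  F  F  |  T
F  T  F  T  T  |  T
F  T  F  T  F  |  T
F  T  F  F  T  |  T
F  T  F  F  F  |  T
F  F  T  T  T  |  T
F  F  T  T  F  |  T
F  F  T  F  T  |  T
F  F  T  F  F  |  T
F  F  F  T  T  |  T
F  F  F  T  F  |  T
F  F  F  F  T  |  T
F  F  F  F  F  |  T
The formula is true on 26 of the 32 rows.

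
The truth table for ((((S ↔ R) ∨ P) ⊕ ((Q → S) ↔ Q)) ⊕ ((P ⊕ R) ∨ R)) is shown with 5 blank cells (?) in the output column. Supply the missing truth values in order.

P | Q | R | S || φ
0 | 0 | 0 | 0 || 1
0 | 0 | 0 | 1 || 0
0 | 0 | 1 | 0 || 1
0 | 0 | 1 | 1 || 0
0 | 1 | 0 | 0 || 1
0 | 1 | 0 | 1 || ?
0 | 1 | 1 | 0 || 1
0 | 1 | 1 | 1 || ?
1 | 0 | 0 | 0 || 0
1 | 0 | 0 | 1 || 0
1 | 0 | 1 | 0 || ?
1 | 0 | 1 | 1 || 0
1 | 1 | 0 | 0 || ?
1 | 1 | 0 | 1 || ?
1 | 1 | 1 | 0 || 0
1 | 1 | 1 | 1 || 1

1, 1, 0, 0, 1

Row P=0, Q=1, R=0, S=1: (((S ↔ R) ∨ P) ⊕ ((Q → S) ↔ Q)) = 1, ((P ⊕ R) ∨ R) = 0, so the formula = 1.
Row P=0, Q=1, R=1, S=1: (((S ↔ R) ∨ P) ⊕ ((Q → S) ↔ Q)) = 0, ((P ⊕ R) ∨ R) = 1, so the formula = 1.
Row P=1, Q=0, R=1, S=0: (((S ↔ R) ∨ P) ⊕ ((Q → S) ↔ Q)) = 1, ((P ⊕ R) ∨ R) = 1, so the formula = 0.
Row P=1, Q=1, R=0, S=0: (((S ↔ R) ∨ P) ⊕ ((Q → S) ↔ Q)) = 1, ((P ⊕ R) ∨ R) = 1, so the formula = 0.
Row P=1, Q=1, R=0, S=1: (((S ↔ R) ∨ P) ⊕ ((Q → S) ↔ Q)) = 0, ((P ⊕ R) ∨ R) = 1, so the formula = 1.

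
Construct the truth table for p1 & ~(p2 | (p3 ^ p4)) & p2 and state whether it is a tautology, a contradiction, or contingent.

p1  p2  p3  p4     (p1 & ~(p2 | (p3 ^ p4)) & p2)
0   0   0   0                    0              
0   0   0   1                    0              
0   0   1   0                    0              
0   0   1   1                    0              
0   1   0   0                    0              
0   1   0   1                    0              
0   1   1   0                    0              
0   1   1   1                    0              
1   0   0   0                    0              
1   0   0   1                    0              
1   0   1   0                    0              
1   0   1   1                    0              
1   1   0   0                    0              
1   1   0   1                    0              
1   1   1   0                    0              
1   1   1   1                    0              
Every row is 0, so the formula is a contradiction.

contradiction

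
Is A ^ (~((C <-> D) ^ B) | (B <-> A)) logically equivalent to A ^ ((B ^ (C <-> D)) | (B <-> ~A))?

A | B | C | D | φ | ψ
- | - | - | - | - | -
F | F | F | F | T | T
F | F | F | T | T | F
F | F | T | F | T | F
F | F | T | T | T | T
F | T | F | F | T | T
F | T | F | T | F | T
F | T | T | F | F | T
F | T | T | T | T | T
T | F | F | F | T | F
T | F | F | T | F | F
T | F | T | F | F | F
T | F | T | T | T | F
T | T | F | F | F | T
T | T | F | T | F | F
T | T | T | F | F | F
T | T | T | T | F | T
The columns differ at A=F, B=F, C=F, D=T (φ=T, ψ=F), so they are not equivalent.

not equivalent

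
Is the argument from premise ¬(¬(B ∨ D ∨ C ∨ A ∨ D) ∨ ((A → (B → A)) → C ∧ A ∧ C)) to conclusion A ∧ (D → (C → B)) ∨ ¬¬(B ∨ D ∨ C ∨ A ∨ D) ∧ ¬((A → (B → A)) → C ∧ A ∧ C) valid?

A | B | C | D || φ | ψ
F | F | F | F || F | F
F | F | F | T || T | T
F | F | T | F || T | T
F | F | T | T || T | T
F | T | F | F || T | T
F | T | F | T || T | T
F | T | T | F || T | T
F | T | T | T || T | T
T | F | F | F || T | T
T | F | F | T || T | T
T | F | T | F || F | T
T | F | T | T || F | F
T | T | F | F || T | T
T | T | F | T || T | T
T | T | T | F || F | T
T | T | T | T || F | T
In every row where φ is true, ψ is also true, so φ ⊨ ψ.

yes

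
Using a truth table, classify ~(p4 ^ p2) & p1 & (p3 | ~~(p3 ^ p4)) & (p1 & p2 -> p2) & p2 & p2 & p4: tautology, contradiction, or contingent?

contingent

p1 | p2 | p3 | p4 || φ
0  | 0  | 0  | 0  || 0
0  | 0  | 0  | 1  || 0
0  | 0  | 1  | 0  || 0
0  | 0  | 1  | 1  || 0
0  | 1  | 0  | 0  || 0
0  | 1  | 0  | 1  || 0
0  | 1  | 1  | 0  || 0
0  | 1  | 1  | 1  || 0
1  | 0  | 0  | 0  || 0
1  | 0  | 0  | 1  || 0
1  | 0  | 1  | 0  || 0
1  | 0  | 1  | 1  || 0
1  | 1  | 0  | 0  || 0
1  | 1  | 0  | 1  || 1
1  | 1  | 1  | 0  || 0
1  | 1  | 1  | 1  || 1
2 of 16 rows are 1, so the formula is contingent.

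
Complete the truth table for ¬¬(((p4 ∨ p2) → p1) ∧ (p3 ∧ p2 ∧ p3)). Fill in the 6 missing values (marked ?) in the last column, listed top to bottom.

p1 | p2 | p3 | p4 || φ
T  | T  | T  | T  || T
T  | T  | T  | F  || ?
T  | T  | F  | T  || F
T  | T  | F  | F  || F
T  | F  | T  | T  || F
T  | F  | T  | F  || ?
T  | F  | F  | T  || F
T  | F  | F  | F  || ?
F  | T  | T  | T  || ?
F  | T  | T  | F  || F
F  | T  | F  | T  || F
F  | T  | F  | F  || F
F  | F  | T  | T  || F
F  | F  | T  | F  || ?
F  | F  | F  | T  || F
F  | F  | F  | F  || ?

T, F, F, F, F, F

Row p1=T, p2=T, p3=T, p4=F: (((p4 ∨ p2) → p1) ∧ (p3 ∧ p2 ∧ p3)) = T, ¬(((p4 ∨ p2) → p1) ∧ (p3 ∧ p2 ∧ p3)) = F, so the formula = T.
Row p1=T, p2=F, p3=T, p4=F: (((p4 ∨ p2) → p1) ∧ (p3 ∧ p2 ∧ p3)) = F, ¬(((p4 ∨ p2) → p1) ∧ (p3 ∧ p2 ∧ p3)) = T, so the formula = F.
Row p1=T, p2=F, p3=F, p4=F: (((p4 ∨ p2) → p1) ∧ (p3 ∧ p2 ∧ p3)) = F, ¬(((p4 ∨ p2) → p1) ∧ (p3 ∧ p2 ∧ p3)) = T, so the formula = F.
Row p1=F, p2=T, p3=T, p4=T: (((p4 ∨ p2) → p1) ∧ (p3 ∧ p2 ∧ p3)) = F, ¬(((p4 ∨ p2) → p1) ∧ (p3 ∧ p2 ∧ p3)) = T, so the formula = F.
Row p1=F, p2=F, p3=T, p4=F: (((p4 ∨ p2) → p1) ∧ (p3 ∧ p2 ∧ p3)) = F, ¬(((p4 ∨ p2) → p1) ∧ (p3 ∧ p2 ∧ p3)) = T, so the formula = F.
Row p1=F, p2=F, p3=F, p4=F: (((p4 ∨ p2) → p1) ∧ (p3 ∧ p2 ∧ p3)) = F, ¬(((p4 ∨ p2) → p1) ∧ (p3 ∧ p2 ∧ p3)) = T, so the formula = F.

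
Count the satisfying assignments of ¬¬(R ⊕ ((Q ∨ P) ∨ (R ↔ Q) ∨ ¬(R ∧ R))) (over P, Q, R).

P  Q  R  |  (Q ∨ P)  (R ↔ Q)  (R ∧ R)  ¬(R ∧ R)  φ
T  T  T  |     T        T        T        F      F
T  T  F  |     T        F        F        T      T
T  F  T  |     T        F        T        F      F
T  F  F  |     T        T        F        T      T
F  T  T  |     T        T        T        F      F
F  T  F  |     T        F        F        T      T
F  F  T  |     F        F        T        F      T
F  F  F  |     F        T        F        T      T
The formula is true on 5 of the 8 rows.

5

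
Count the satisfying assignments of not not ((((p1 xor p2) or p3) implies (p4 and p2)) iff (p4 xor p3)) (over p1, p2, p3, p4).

p1  p2  p3  p4  |  (p1 xor p2)  ((p1 xor p2) or p3)  (p4 and p2)  (p4 xor p3)  φ
T   T   T   T   |       F                T                T            F       F
T   T   T   F   |       F                T                F            T       F
T   T   F   T   |       F                F                T            T       T
T   T   F   F   |       F                F                F            F       F
T   F   T   T   |       T                T                F            F       T
T   F   T   F   |       T                T                F            T       F
T   F   F   T   |       T                T                F            T       F
T   F   F   F   |       T                T                F            F       T
F   T   T   T   |       T                T                T            F       F
F   T   T   F   |       T                T                F            T       F
F   T   F   T   |       T                T                T            T       T
F   T   F   F   |       T                T                F            F       T
F   F   T   T   |       F                T                F            F       T
F   F   T   F   |       F                T                F            T       F
F   F   F   T   |       F                F                F            T       T
F   F   F   F   |       F                F                F            F       F
The formula is true on 7 of the 16 rows.

7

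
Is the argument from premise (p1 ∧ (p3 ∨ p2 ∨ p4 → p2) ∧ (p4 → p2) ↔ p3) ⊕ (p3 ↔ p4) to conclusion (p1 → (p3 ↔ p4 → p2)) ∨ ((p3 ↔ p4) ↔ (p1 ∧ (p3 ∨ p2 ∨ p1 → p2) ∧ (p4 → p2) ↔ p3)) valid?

p1 | p2 | p3 | p4 | φ | ψ
-- | -- | -- | -- | - | -
T  | T  | T  | T  | F | T
T  | T  | T  | F  | T | T
T  | T  | F  | T  | F | T
T  | T  | F  | F  | T | F
T  | F  | T  | T  | T | F
T  | F  | T  | F  | F | T
T  | F  | F  | T  | T | T
T  | F  | F  | F  | T | T
F  | T  | T  | T  | T | T
F  | T  | T  | F  | F | T
F  | T  | F  | T  | T | T
F  | T  | F  | F  | F | T
F  | F  | T  | T  | T | T
F  | F  | T  | F  | F | T
F  | F  | F  | T  | T | T
F  | F  | F  | F  | F | T
At p1=T, p2=T, p3=F, p4=F we have φ true but ψ false, so φ does not entail ψ.

no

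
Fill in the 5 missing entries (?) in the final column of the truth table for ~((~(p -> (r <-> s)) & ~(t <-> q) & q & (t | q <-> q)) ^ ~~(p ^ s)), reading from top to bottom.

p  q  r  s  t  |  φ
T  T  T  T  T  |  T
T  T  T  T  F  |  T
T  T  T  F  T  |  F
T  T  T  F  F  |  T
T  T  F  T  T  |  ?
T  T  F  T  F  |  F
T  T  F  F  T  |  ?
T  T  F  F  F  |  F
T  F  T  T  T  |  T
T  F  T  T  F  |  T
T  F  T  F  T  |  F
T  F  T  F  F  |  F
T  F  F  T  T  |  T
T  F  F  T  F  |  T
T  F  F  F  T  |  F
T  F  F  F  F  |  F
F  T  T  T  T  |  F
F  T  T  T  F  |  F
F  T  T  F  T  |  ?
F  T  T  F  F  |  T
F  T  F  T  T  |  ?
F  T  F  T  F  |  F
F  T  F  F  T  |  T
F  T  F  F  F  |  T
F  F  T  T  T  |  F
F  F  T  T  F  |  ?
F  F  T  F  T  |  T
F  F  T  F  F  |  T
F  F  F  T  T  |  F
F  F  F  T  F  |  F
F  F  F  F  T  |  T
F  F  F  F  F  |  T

T, F, T, F, F

Row p=T, q=T, r=F, s=T, t=T: (~(p -> (r <-> s)) & ~(t <-> q) & q & (t | q <-> q)) = F, ~~(p ^ s) = F, ((~(p -> (r <-> s)) & ~(t <-> q) & q & (t | q <-> q)) ^ ~~(p ^ s)) = F, so the formula = T.
Row p=T, q=T, r=F, s=F, t=T: (~(p -> (r <-> s)) & ~(t <-> q) & q & (t | q <-> q)) = F, ~~(p ^ s) = T, ((~(p -> (r <-> s)) & ~(t <-> q) & q & (t | q <-> q)) ^ ~~(p ^ s)) = T, so the formula = F.
Row p=F, q=T, r=T, s=F, t=T: (~(p -> (r <-> s)) & ~(t <-> q) & q & (t | q <-> q)) = F, ~~(p ^ s) = F, ((~(p -> (r <-> s)) & ~(t <-> q) & q & (t | q <-> q)) ^ ~~(p ^ s)) = F, so the formula = T.
Row p=F, q=T, r=F, s=T, t=T: (~(p -> (r <-> s)) & ~(t <-> q) & q & (t | q <-> q)) = F, ~~(p ^ s) = T, ((~(p -> (r <-> s)) & ~(t <-> q) & q & (t | q <-> q)) ^ ~~(p ^ s)) = T, so the formula = F.
Row p=F, q=F, r=T, s=T, t=F: (~(p -> (r <-> s)) & ~(t <-> q) & q & (t | q <-> q)) = F, ~~(p ^ s) = T, ((~(p -> (r <-> s)) & ~(t <-> q) & q & (t | q <-> q)) ^ ~~(p ^ s)) = T, so the formula = F.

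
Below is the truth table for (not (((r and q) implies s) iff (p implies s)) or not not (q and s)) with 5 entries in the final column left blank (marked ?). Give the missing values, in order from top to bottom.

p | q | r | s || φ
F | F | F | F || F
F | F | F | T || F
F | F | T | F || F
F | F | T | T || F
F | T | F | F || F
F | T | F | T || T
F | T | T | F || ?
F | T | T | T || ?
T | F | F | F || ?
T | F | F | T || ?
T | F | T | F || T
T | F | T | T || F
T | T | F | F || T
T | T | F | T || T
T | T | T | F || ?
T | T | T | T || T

Row p=F, q=T, r=T, s=F: not (((r and q) implies s) iff (p implies s)) = T, not not (q and s) = F, so the formula = T.
Row p=F, q=T, r=T, s=T: not (((r and q) implies s) iff (p implies s)) = F, not not (q and s) = T, so the formula = T.
Row p=T, q=F, r=F, s=F: not (((r and q) implies s) iff (p implies s)) = T, not not (q and s) = F, so the formula = T.
Row p=T, q=F, r=F, s=T: not (((r and q) implies s) iff (p implies s)) = F, not not (q and s) = F, so the formula = F.
Row p=T, q=T, r=T, s=F: not (((r and q) implies s) iff (p implies s)) = F, not not (q and s) = F, so the formula = F.

T, T, T, F, F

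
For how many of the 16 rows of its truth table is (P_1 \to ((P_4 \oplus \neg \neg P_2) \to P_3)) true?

P_1 | P_2 | P_3 | P_4 || \neg P_2 | \neg \neg P_2 | (P_4 \oplus \neg \neg P_2) | φ
 0  |  0  |  0  |  0  ||    1     |       0       |             0              | 1
 0  |  0  |  0  |  1  ||    1     |       0       |             1              | 1
 0  |  0  |  1  |  0  ||    1     |       0       |             0              | 1
 0  |  0  |  1  |  1  ||    1     |       0       |             1              | 1
 0  |  1  |  0  |  0  ||    0     |       1       |             1              | 1
 0  |  1  |  0  |  1  ||    0     |       1       |             0              | 1
 0  |  1  |  1  |  0  ||    0     |       1       |             1              | 1
 0  |  1  |  1  |  1  ||    0     |       1       |             0              | 1
 1  |  0  |  0  |  0  ||    1     |       0       |             0              | 1
 1  |  0  |  0  |  1  ||    1     |       0       |             1              | 0
 1  |  0  |  1  |  0  ||    1     |       0       |             0              | 1
 1  |  0  |  1  |  1  ||    1     |       0       |             1              | 1
 1  |  1  |  0  |  0  ||    0     |       1       |             1              | 0
 1  |  1  |  0  |  1  ||    0     |       1       |             0              | 1
 1  |  1  |  1  |  0  ||    0     |       1       |             1              | 1
 1  |  1  |  1  |  1  ||    0     |       1       |             0              | 1
The formula is true on 14 of the 16 rows.

14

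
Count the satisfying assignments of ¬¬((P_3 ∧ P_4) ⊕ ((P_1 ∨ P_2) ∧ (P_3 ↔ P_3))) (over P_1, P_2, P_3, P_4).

10

P_1 | P_2 | P_3 | P_4 | φ
--- | --- | --- | --- | -
 F  |  F  |  F  |  F  | F
 F  |  F  |  F  |  T  | F
 F  |  F  |  T  |  F  | F
 F  |  F  |  T  |  T  | T
 F  |  T  |  F  |  F  | T
 F  |  T  |  F  |  T  | T
 F  |  T  |  T  |  F  | T
 F  |  T  |  T  |  T  | F
 T  |  F  |  F  |  F  | T
 T  |  F  |  F  |  T  | T
 T  |  F  |  T  |  F  | T
 T  |  F  |  T  |  T  | F
 T  |  T  |  F  |  F  | T
 T  |  T  |  F  |  T  | T
 T  |  T  |  T  |  F  | T
 T  |  T  |  T  |  T  | F
The formula is true on 10 of the 16 rows.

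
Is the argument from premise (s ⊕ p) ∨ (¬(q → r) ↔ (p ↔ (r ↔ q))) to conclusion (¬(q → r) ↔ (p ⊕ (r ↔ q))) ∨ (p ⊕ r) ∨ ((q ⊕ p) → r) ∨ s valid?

p | q | r | s || φ | ψ
T | T | T | T || F | T
T | T | T | F || T | T
T | T | F | T || F | T
T | T | F | F || T | T
T | F | T | T || T | T
T | F | T | F || T | T
T | F | F | T || F | T
T | F | F | F || T | T
F | T | T | T || T | T
F | T | T | F || T | T
F | T | F | T || T | T
F | T | F | F || T | F
F | F | T | T || T | T
F | F | T | F || F | T
F | F | F | T || T | T
F | F | F | F || T | T
At p=F, q=T, r=F, s=F we have φ true but ψ false, so φ does not entail ψ.

no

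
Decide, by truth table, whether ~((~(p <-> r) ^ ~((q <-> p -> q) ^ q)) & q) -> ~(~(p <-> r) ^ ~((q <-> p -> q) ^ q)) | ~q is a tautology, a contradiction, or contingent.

p | q | r | (p <-> r) | ~(p <-> r) | (p -> q) | (q <-> (p -> q)) | ((q <-> (p -> q)) ^ q) | ~((q <-> (p -> q)) ^ q) | ~q | φ
- | - | - | --------- | ---------- | -------- | ---------------- | ---------------------- | ----------------------- | -- | -
1 | 1 | 1 |     1     |     0      |    1     |        1         |           0            |            1            | 0  | 1
1 | 1 | 0 |     0     |     1      |    1     |        1         |           0            |            1            | 0  | 1
1 | 0 | 1 |     1     |     0      |    0     |        1         |           1            |            0            | 1  | 1
1 | 0 | 0 |     0     |     1      |    0     |        1         |           1            |            0            | 1  | 1
0 | 1 | 1 |     0     |     1      |    1     |        1         |           0            |            1            | 0  | 1
0 | 1 | 0 |     1     |     0      |    1     |        1         |           0            |            1            | 0  | 1
0 | 0 | 1 |     0     |     1      |    1     |        0         |           0            |            1            | 1  | 1
0 | 0 | 0 |     1     |     0      |    1     |        0         |           0            |            1            | 1  | 1
Every row is 1, so the formula is a tautology.

tautology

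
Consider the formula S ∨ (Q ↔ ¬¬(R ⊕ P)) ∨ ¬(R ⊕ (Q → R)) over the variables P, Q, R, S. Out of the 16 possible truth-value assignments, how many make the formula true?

P  Q  R  S  |  φ
0  0  0  0  |  1
0  0  0  1  |  1
0  0  1  0  |  1
0  0  1  1  |  1
0  1  0  0  |  1
0  1  0  1  |  1
0  1  1  0  |  1
0  1  1  1  |  1
1  0  0  0  |  0
1  0  0  1  |  1
1  0  1  0  |  1
1  0  1  1  |  1
1  1  0  0  |  1
1  1  0  1  |  1
1  1  1  0  |  1
1  1  1  1  |  1
The formula is true on 15 of the 16 rows.

15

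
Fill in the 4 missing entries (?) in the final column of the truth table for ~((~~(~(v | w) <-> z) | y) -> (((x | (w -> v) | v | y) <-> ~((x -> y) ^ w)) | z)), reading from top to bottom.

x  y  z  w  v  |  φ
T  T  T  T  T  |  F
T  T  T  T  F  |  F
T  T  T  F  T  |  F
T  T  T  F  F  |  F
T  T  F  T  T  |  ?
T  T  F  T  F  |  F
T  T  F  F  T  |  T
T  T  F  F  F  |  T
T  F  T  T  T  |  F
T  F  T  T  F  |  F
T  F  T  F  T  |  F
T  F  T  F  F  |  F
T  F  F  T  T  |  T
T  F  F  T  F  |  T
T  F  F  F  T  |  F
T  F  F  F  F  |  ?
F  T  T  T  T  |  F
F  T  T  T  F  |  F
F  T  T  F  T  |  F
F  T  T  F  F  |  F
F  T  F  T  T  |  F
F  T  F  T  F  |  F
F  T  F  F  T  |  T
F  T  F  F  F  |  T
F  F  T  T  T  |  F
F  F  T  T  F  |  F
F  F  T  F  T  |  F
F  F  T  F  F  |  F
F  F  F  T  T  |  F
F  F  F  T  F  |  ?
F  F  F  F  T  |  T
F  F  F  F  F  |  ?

Row x=T, y=T, z=F, w=T, v=T: (~~(~(v | w) <-> z) | y) = T, (((x | (w -> v) | v | y) <-> ~((x -> y) ^ w)) | z) = T, ((~~(~(v | w) <-> z) | y) -> (((x | (w -> v) | v | y) <-> ~((x -> y) ^ w)) | z)) = T, so the formula = F.
Row x=T, y=F, z=F, w=F, v=F: (~~(~(v | w) <-> z) | y) = F, (((x | (w -> v) | v | y) <-> ~((x -> y) ^ w)) | z) = T, ((~~(~(v | w) <-> z) | y) -> (((x | (w -> v) | v | y) <-> ~((x -> y) ^ w)) | z)) = T, so the formula = F.
Row x=F, y=F, z=F, w=T, v=F: (~~(~(v | w) <-> z) | y) = T, (((x | (w -> v) | v | y) <-> ~((x -> y) ^ w)) | z) = F, ((~~(~(v | w) <-> z) | y) -> (((x | (w -> v) | v | y) <-> ~((x -> y) ^ w)) | z)) = F, so the formula = T.
Row x=F, y=F, z=F, w=F, v=F: (~~(~(v | w) <-> z) | y) = F, (((x | (w -> v) | v | y) <-> ~((x -> y) ^ w)) | z) = F, ((~~(~(v | w) <-> z) | y) -> (((x | (w -> v) | v | y) <-> ~((x -> y) ^ w)) | z)) = T, so the formula = F.

F, F, T, F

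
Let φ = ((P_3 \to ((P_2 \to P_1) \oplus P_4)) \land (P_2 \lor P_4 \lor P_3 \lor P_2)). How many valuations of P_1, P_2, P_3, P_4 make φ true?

P_1 | P_2 | P_3 | P_4 || (P_2 \to P_1) | ((P_2 \to P_1) \oplus P_4) | φ
 T  |  T  |  T  |  T  ||       T       |             F              | F
 T  |  T  |  T  |  F  ||       T       |             T              | T
 T  |  T  |  F  |  T  ||       T       |             F              | T
 T  |  T  |  F  |  F  ||       T       |             T              | T
 T  |  F  |  T  |  T  ||       T       |             F              | F
 T  |  F  |  T  |  F  ||       T       |             T              | T
 T  |  F  |  F  |  T  ||       T       |             F              | T
 T  |  F  |  F  |  F  ||       T       |             T              | F
 F  |  T  |  T  |  T  ||       F       |             T              | T
 F  |  T  |  T  |  F  ||       F       |             F              | F
 F  |  T  |  F  |  T  ||       F       |             T              | T
 F  |  T  |  F  |  F  ||       F       |             F              | T
 F  |  F  |  T  |  T  ||       T       |             F              | F
 F  |  F  |  T  |  F  ||       T       |             T              | T
 F  |  F  |  F  |  T  ||       T       |             F              | T
 F  |  F  |  F  |  F  ||       T       |             T              | F
The formula is true on 10 of the 16 rows.

10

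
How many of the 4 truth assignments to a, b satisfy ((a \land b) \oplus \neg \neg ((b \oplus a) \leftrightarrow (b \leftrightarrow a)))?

1

a  b  |  φ
F  F  |  F
F  T  |  F
T  F  |  F
T  T  |  T
The formula is true on 1 of the 4 rows.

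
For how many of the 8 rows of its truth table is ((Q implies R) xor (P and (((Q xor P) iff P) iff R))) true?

6

P | Q | R || φ
0 | 0 | 0 || 1
0 | 0 | 1 || 1
0 | 1 | 0 || 0
0 | 1 | 1 || 1
1 | 0 | 0 || 1
1 | 0 | 1 || 0
1 | 1 | 0 || 1
1 | 1 | 1 || 1
The formula is true on 6 of the 8 rows.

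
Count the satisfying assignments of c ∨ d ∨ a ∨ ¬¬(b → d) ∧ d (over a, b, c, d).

a | b | c | d || (c ∨ ((d ∨ a) ∨ (¬¬(b → d) ∧ d)))
1 | 1 | 1 | 1 ||                 1                
1 | 1 | 1 | 0 ||                 1                
1 | 1 | 0 | 1 ||                 1                
1 | 1 | 0 | 0 ||                 1                
1 | 0 | 1 | 1 ||                 1                
1 | 0 | 1 | 0 ||                 1                
1 | 0 | 0 | 1 ||                 1                
1 | 0 | 0 | 0 ||                 1                
0 | 1 | 1 | 1 ||                 1                
0 | 1 | 1 | 0 ||                 1                
0 | 1 | 0 | 1 ||                 1                
0 | 1 | 0 | 0 ||                 0                
0 | 0 | 1 | 1 ||                 1                
0 | 0 | 1 | 0 ||                 1                
0 | 0 | 0 | 1 ||                 1                
0 | 0 | 0 | 0 ||                 0                
The formula is true on 14 of the 16 rows.

14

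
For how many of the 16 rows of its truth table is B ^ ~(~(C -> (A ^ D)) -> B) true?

10

A  B  C  D  |  (B ^ ~(~(C -> (A ^ D)) -> B))
1  1  1  1  |                1              
1  1  1  0  |                1              
1  1  0  1  |                1              
1  1  0  0  |                1              
1  0  1  1  |                1              
1  0  1  0  |                0              
1  0  0  1  |                0              
1  0  0  0  |                0              
0  1  1  1  |                1              
0  1  1  0  |                1              
0  1  0  1  |                1              
0  1  0  0  |                1              
0  0  1  1  |                0              
0  0  1  0  |                1              
0  0  0  1  |                0              
0  0  0  0  |                0              
The formula is true on 10 of the 16 rows.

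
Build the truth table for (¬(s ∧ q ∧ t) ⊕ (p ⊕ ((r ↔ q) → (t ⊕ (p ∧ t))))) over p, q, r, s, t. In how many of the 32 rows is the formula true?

14

p | q | r | s | t | φ
- | - | - | - | - | -
0 | 0 | 0 | 0 | 0 | 1
0 | 0 | 0 | 0 | 1 | 0
0 | 0 | 0 | 1 | 0 | 1
0 | 0 | 0 | 1 | 1 | 0
0 | 0 | 1 | 0 | 0 | 0
0 | 0 | 1 | 0 | 1 | 0
0 | 0 | 1 | 1 | 0 | 0
0 | 0 | 1 | 1 | 1 | 0
0 | 1 | 0 | 0 | 0 | 0
0 | 1 | 0 | 0 | 1 | 0
0 | 1 | 0 | 1 | 0 | 0
0 | 1 | 0 | 1 | 1 | 1
0 | 1 | 1 | 0 | 0 | 1
0 | 1 | 1 | 0 | 1 | 0
0 | 1 | 1 | 1 | 0 | 1
0 | 1 | 1 | 1 | 1 | 1
1 | 0 | 0 | 0 | 0 | 0
1 | 0 | 0 | 0 | 1 | 0
1 | 0 | 0 | 1 | 0 | 0
1 | 0 | 0 | 1 | 1 | 0
1 | 0 | 1 | 0 | 0 | 1
1 | 0 | 1 | 0 | 1 | 1
1 | 0 | 1 | 1 | 0 | 1
1 | 0 | 1 | 1 | 1 | 1
1 | 1 | 0 | 0 | 0 | 1
1 | 1 | 0 | 0 | 1 | 1
1 | 1 | 0 | 1 | 0 | 1
1 | 1 | 0 | 1 | 1 | 0
1 | 1 | 1 | 0 | 0 | 0
1 | 1 | 1 | 0 | 1 | 0
1 | 1 | 1 | 1 | 0 | 0
1 | 1 | 1 | 1 | 1 | 1
The formula is true on 14 of the 32 rows.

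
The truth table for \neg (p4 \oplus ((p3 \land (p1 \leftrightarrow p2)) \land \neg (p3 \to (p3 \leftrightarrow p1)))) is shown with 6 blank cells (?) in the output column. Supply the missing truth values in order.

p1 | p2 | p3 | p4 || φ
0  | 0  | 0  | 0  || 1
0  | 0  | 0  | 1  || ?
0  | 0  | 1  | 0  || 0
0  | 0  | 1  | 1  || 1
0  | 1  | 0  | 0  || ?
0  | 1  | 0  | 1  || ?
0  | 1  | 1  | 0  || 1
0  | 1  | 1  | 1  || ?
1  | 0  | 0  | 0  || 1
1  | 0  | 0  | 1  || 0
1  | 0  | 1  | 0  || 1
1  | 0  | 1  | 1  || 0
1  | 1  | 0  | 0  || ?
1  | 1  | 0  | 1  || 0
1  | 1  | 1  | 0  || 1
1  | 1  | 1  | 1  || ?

0, 1, 0, 0, 1, 0

Row p1=0, p2=0, p3=0, p4=1: ((p3 \land (p1 \leftrightarrow p2)) \land \neg (p3 \to (p3 \leftrightarrow p1))) = 0, (p4 \oplus ((p3 \land (p1 \leftrightarrow p2)) \land \neg (p3 \to (p3 \leftrightarrow p1)))) = 1, so the formula = 0.
Row p1=0, p2=1, p3=0, p4=0: ((p3 \land (p1 \leftrightarrow p2)) \land \neg (p3 \to (p3 \leftrightarrow p1))) = 0, (p4 \oplus ((p3 \land (p1 \leftrightarrow p2)) \land \neg (p3 \to (p3 \leftrightarrow p1)))) = 0, so the formula = 1.
Row p1=0, p2=1, p3=0, p4=1: ((p3 \land (p1 \leftrightarrow p2)) \land \neg (p3 \to (p3 \leftrightarrow p1))) = 0, (p4 \oplus ((p3 \land (p1 \leftrightarrow p2)) \land \neg (p3 \to (p3 \leftrightarrow p1)))) = 1, so the formula = 0.
Row p1=0, p2=1, p3=1, p4=1: ((p3 \land (p1 \leftrightarrow p2)) \land \neg (p3 \to (p3 \leftrightarrow p1))) = 0, (p4 \oplus ((p3 \land (p1 \leftrightarrow p2)) \land \neg (p3 \to (p3 \leftrightarrow p1)))) = 1, so the formula = 0.
Row p1=1, p2=1, p3=0, p4=0: ((p3 \land (p1 \leftrightarrow p2)) \land \neg (p3 \to (p3 \leftrightarrow p1))) = 0, (p4 \oplus ((p3 \land (p1 \leftrightarrow p2)) \land \neg (p3 \to (p3 \leftrightarrow p1)))) = 0, so the formula = 1.
Row p1=1, p2=1, p3=1, p4=1: ((p3 \land (p1 \leftrightarrow p2)) \land \neg (p3 \to (p3 \leftrightarrow p1))) = 0, (p4 \oplus ((p3 \land (p1 \leftrightarrow p2)) \land \neg (p3 \to (p3 \leftrightarrow p1)))) = 1, so the formula = 0.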